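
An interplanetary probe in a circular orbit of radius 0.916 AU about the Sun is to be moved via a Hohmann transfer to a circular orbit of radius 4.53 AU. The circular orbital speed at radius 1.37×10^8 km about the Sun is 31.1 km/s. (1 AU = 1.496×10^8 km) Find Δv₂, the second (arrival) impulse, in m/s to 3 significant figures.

Δv₂ = 5870 m/s

From the circular-orbit relation v² = μ/r at r = 1.37×10^8 km: μ = v²r = (31.1)² × 1.37×10^8 = 1.32508×10^11 km³/s².
In km: r₁ = 0.916 × 1.496×10^8 = 1.370336×10^8 km; r₂ = 4.53 × 1.496×10^8 = 6.77688×10^8 km.
Transfer-ellipse semi-major axis a_t = (r₁ + r₂)/2 = (1.370336×10^8 + 6.77688×10^8)/2 = 4.073608×10^8 km.
Circular speed at r = 6.77688×10^8 km: v_c = √(μ/r) = 13.983 km/s.
Transfer-orbit speed at the same r (vis-viva, a = a_t): v_t = √[μ(2/r − 1/a_t)] = 8.1102 km/s.
Δv₂ = |v_t − v_c| = |8.1102 − 13.983| = 5.873 km/s.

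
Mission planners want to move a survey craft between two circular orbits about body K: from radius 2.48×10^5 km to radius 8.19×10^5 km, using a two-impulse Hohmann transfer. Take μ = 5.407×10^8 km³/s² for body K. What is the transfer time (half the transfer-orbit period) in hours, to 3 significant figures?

t = 14.6 hours

Transfer-ellipse semi-major axis a_t = (r₁ + r₂)/2 = (2.480×10^5 + 8.190×10^5)/2 = 5.335×10^5 km.
By Kepler's third law the transfer-orbit period is T = 2π√(a_t³/μ), so t = T/2 = 52650 s.
Converting: 52650 s ÷ 3600 s/hour = 14.6 hours.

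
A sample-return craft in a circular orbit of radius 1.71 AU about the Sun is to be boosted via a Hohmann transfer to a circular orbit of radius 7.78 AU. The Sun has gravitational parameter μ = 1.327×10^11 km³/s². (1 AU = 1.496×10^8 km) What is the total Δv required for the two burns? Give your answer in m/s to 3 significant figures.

In km: r₁ = 1.71 × 1.496×10^8 = 2.55816×10^8 km; r₂ = 7.78 × 1.496×10^8 = 1.163888×10^9 km.
The Hohmann ellipse has a_t = (r₁ + r₂)/2 = 7.09852×10^8 km.
Circular speed at r₁: v₁ = √(μ/r₁) = √(1.327×10^11/2.55816×10^8) = 22.776 km/s.
Transfer-orbit speed at r₁ (vis-viva): v_p = √[μ(2/r₁ − 1/a_t)] = 29.164 km/s.
First burn Δv₁ = |v_p − v₁| = 6.388 km/s.
Circular speed at r₂: v₂ = √(μ/r₂) = 10.678 km/s.
Transfer-orbit speed at r₂: v_a = √[μ(2/r₂ − 1/a_t)] = 6.4100 km/s.
Second burn Δv₂ = |v₂ − v_a| = 4.268 km/s.
Total Δv = Δv₁ + Δv₂ = 10.66 km/s.

Δv = 10700 m/s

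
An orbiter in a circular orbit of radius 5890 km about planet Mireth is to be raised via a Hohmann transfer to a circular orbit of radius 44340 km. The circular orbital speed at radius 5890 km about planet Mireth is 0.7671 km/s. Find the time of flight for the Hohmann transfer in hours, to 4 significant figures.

t = 59.00 hours

From the circular-orbit relation v² = μ/r at r = 5890 km: μ = v²r = (0.7671)² × 5890 = 3465.93 km³/s².
Transfer-ellipse semi-major axis a_t = (r₁ + r₂)/2 = (5890 + 44340)/2 = 25115 km.
Transfer time t = π√(a_t³/μ) = π√((25115)³ / 3465.93) = 2.124×10^5 s.
Converting: 2.124×10^5 s ÷ 3600 s/hour = 59.00 hours.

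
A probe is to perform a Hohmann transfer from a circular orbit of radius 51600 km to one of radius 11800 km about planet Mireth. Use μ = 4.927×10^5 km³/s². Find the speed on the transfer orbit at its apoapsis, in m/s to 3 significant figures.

v = 1890 m/s

The Hohmann ellipse has a_t = (r₁ + r₂)/2 = 31700 km.
At apoapsis, r = 51600 km.
From the vis-viva equation, v = √[μ(2/r − 1/a_t)] = 1.885 km/s.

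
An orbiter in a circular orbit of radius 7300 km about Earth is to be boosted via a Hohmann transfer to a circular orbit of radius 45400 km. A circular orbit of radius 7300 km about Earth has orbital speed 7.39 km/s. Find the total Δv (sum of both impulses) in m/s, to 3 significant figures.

From the circular-orbit relation v² = μ/r at r = 7300 km: μ = v²r = (7.39)² × 7300 = 3.98668×10^5 km³/s².
The Hohmann ellipse has a_t = (r₁ + r₂)/2 = 26350 km.
Circular speed at r₁: v₁ = √(μ/r₁) = √(3.98668×10^5/7300) = 7.390 km/s.
Transfer-orbit speed at r₁ (vis-viva equation): v_p = √[μ(2/r₁ − 1/a_t)] = 9.700 km/s.
First burn Δv₁ = |v_p − v₁| = 2.310 km/s.
At r₂, v₂ = √(μ/r₂) = 2.9633 km/s.
Transfer-orbit speed at r₂: v_a = √[μ(2/r₂ − 1/a_t)] = 1.5597 km/s.
Second burn Δv₂ = |v₂ − v_a| = 1.404 km/s.
Δv = Δv₁ + Δv₂ = 2.310 + 1.404 = 3.714 km/s.

Δv = 3710 m/s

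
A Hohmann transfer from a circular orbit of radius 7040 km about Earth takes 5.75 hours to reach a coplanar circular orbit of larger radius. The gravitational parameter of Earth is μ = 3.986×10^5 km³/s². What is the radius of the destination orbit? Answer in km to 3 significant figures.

r₂ = 44700 km

Transfer time t = 5.75 hours = 20700 s, and t = π√(a_t³/μ).
So a_t = (μ t²/π²)^(1/3) = (3.986×10^5 × (20700)² / π²)^(1/3) = 25866 km.
Since a_t = (r₁ + r₂)/2, r₂ = 2a_t − r₁ = 2×25866 − 7040 = 44692 km.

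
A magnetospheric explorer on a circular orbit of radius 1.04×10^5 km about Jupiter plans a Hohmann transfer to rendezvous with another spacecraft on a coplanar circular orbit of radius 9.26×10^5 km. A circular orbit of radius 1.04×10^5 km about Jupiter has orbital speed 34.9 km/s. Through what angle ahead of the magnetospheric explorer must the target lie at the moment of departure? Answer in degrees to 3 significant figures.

φ = 105°

From the circular-orbit relation v² = μ/r at r = 1.04×10^5 km: μ = v²r = (34.9)² × 1.04×10^5 = 1.26673×10^8 km³/s².
Transfer-ellipse semi-major axis a_t = (r₁ + r₂)/2 = (1.040×10^5 + 9.260×10^5)/2 = 5.150×10^5 km.
The half-period of the transfer ellipse is t = π√(a_t³/μ) = 1.032×10^5 s.
The target's mean motion on its circular orbit is ω₂ = √(μ/r₂³) = 1.263×10^-5 rad/s.
Angle swept by the target during transfer: ω₂·t = 1.303 rad = 74.66°.
Arrival is 180° from departure on the ellipse, so φ = 180° − 74.66° = 105°.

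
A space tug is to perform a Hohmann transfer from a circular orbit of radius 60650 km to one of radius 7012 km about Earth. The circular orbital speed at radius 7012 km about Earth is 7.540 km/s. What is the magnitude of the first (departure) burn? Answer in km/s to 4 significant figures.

Δv₁ = 1.397 km/s

From the circular-orbit relation v² = μ/r at r = 7012 km: μ = v²r = (7.540)² × 7012 = 3.98643×10^5 km³/s².
The Hohmann ellipse has a_t = (r₁ + r₂)/2 = 33831 km.
On the circular orbit at r = 60650 km, v_c = √(μ/r) = 2.564 km/s.
Transfer-orbit speed at the same r (vis-viva, a = a_t): v_t = √[μ(2/r − 1/a_t)] = 1.167 km/s.
Δv₁ = |v_t − v_c| = |1.167 − 2.564| = 1.397 km/s.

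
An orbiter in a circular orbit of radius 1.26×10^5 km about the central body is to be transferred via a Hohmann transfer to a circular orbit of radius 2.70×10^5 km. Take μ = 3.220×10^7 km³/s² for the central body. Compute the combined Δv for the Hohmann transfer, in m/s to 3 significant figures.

Δv = 4890 m/s

Semi-major axis of the transfer orbit: a_t = (1.260×10^5 + 2.700×10^5)/2 = 1.980×10^5 km.
Circular speed at r₁: v₁ = √(μ/r₁) = √(3.220×10^7/1.260×10^5) = 15.986 km/s.
Transfer-orbit speed at r₁ (vis-viva equation): v_p = √[μ(2/r₁ − 1/a_t)] = 18.668 km/s.
First burn Δv₁ = |v_p − v₁| = 2.682 km/s.
At r₂, v₂ = √(μ/r₂) = 10.921 km/s.
Transfer-orbit speed at r₂: v_a = √[μ(2/r₂ − 1/a_t)] = 8.7116 km/s.
Second burn Δv₂ = |v₂ − v_a| = 2.209 km/s.
Δv = Δv₁ + Δv₂ = 2.682 + 2.209 = 4.891 km/s.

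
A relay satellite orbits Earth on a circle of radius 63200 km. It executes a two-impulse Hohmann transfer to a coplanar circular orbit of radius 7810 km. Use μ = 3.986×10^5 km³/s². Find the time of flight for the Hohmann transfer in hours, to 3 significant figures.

t = 9.25 hours

Transfer-ellipse semi-major axis a_t = (r₁ + r₂)/2 = (63200 + 7810)/2 = 35505 km.
Half the transfer-orbit period gives t = π√(a_t³/μ) = 33290 s.
Converting: 33290 s ÷ 3600 s/hour = 9.25 hours.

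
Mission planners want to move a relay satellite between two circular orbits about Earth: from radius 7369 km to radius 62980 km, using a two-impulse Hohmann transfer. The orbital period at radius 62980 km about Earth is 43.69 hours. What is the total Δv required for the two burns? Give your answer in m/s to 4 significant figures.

From Kepler's third law T² = 4π²r³/μ at r = 62980 km, T = 43.69 hours = 43.69 × 3600 s = 1.57284×10^5 s: μ = 4π²r³/T² = 3.98656×10^5 km³/s².
The Hohmann ellipse has a_t = (r₁ + r₂)/2 = 35174.5 km.
Circular speed at r₁: v₁ = √(μ/r₁) = √(3.98656×10^5/7369) = 7.355 km/s.
On the transfer ellipse at r₁, vis-viva gives v_p = √[μ(2/r₁ − 1/a_t)] = 9.842 km/s.
First burn Δv₁ = |v_p − v₁| = 2.487 km/s.
Circular speed at r₂: v₂ = √(μ/r₂) = 2.516 km/s.
Transfer-orbit speed at r₂: v_a = √[μ(2/r₂ − 1/a_t)] = 1.152 km/s.
Second burn Δv₂ = |v₂ − v_a| = 1.364 km/s.
Δv = Δv₁ + Δv₂ = 2.487 + 1.364 = 3.851 km/s.

Δv = 3851 m/s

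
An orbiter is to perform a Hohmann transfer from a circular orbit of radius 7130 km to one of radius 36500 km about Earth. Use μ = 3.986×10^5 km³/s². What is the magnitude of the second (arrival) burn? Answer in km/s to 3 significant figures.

The Hohmann ellipse has a_t = (r₁ + r₂)/2 = 21815 km.
Circular speed at r = 36500 km: v_c = √(μ/r) = 3.3046 km/s.
Transfer-orbit speed at the same r (vis-viva, a = a_t): v_t = √[μ(2/r − 1/a_t)] = 1.8892 km/s.
Δv₂ = |v_t − v_c| = |1.8892 − 3.3046| = 1.415 km/s.

Δv₂ = 1.42 km/s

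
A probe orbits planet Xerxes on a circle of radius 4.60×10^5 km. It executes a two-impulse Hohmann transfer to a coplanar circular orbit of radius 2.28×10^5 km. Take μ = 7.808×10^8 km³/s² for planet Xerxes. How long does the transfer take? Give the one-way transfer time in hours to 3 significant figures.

t = 6.30 hours

The Hohmann ellipse has a_t = (r₁ + r₂)/2 = 3.440×10^5 km.
Transfer time t = π√(a_t³/μ) = π√((3.440×10^5)³ / 7.808×10^8) = 22680 s.
Converting: 22680 s ÷ 3600 s/hour = 6.30 hours.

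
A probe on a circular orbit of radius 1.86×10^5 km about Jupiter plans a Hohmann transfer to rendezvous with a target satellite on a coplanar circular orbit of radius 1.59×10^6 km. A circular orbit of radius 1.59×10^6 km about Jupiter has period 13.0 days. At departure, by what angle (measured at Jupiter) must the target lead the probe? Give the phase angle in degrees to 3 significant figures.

φ = 105°

From Kepler's third law T² = 4π²r³/μ at r = 1.59×10^6 km, T = 13.0 days = 13.0 × 86400 s = 1.1232×10^6 s: μ = 4π²r³/T² = 1.25787×10^8 km³/s².
Semi-major axis of the transfer orbit: a_t = (1.860×10^5 + 1.590×10^6)/2 = 8.880×10^5 km.
The half-period of the transfer ellipse is t = π√(a_t³/μ) = 2.344×10^5 s.
Target angular speed ω₂ = √(μ/r₂³) = 5.594×10^-6 rad/s.
Angle swept by the target during transfer: ω₂·t = 1.3112 rad = 75.13°.
The probe traverses 180° on the transfer ellipse, so the target must lead by 180° − 75.13° = 105°.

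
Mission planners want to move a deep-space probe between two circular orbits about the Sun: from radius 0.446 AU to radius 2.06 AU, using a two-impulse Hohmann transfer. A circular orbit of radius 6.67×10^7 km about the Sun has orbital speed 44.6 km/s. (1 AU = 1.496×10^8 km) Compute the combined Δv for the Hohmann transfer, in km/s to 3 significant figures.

Δv = 21.0 km/s

From the circular-orbit relation v² = μ/r at r = 6.67×10^7 km: μ = v²r = (44.6)² × 6.67×10^7 = 1.32677×10^11 km³/s².
In km: r₁ = 0.446 × 1.496×10^8 = 6.67216×10^7 km; r₂ = 2.06 × 1.496×10^8 = 3.08176×10^8 km.
Semi-major axis of the transfer orbit: a_t = (6.67216×10^7 + 3.08176×10^8)/2 = 1.874488×10^8 km.
At r₁ the circular-orbit speed is v₁ = √(μ/r₁) = 44.593 km/s.
Transfer-orbit speed at r₁ (vis-viva): v_p = √[μ(2/r₁ − 1/a_t)] = 57.177 km/s.
First burn Δv₁ = |v_p − v₁| = 12.58 km/s.
Circular speed at r₂: v₂ = √(μ/r₂) = 20.75 km/s.
Transfer-orbit speed at r₂: v_a = √[μ(2/r₂ − 1/a_t)] = 12.38 km/s.
Second burn Δv₂ = |v₂ − v_a| = 8.370 km/s.
Total Δv = Δv₁ + Δv₂ = 20.95 km/s.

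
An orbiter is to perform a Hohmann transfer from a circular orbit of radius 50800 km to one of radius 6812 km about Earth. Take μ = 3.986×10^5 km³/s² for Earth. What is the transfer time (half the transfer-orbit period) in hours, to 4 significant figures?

The Hohmann ellipse has a_t = (r₁ + r₂)/2 = 28806 km.
By Kepler's third law the transfer-orbit period is T = 2π√(a_t³/μ), so t = T/2 = 24330 s.
Converting: 24330 s ÷ 3600 s/hour = 6.758 hours.

t = 6.758 hours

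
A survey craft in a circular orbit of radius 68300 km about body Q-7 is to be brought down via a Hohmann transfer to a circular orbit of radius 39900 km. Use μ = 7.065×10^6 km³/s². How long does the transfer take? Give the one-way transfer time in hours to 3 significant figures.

t = 4.13 hours

Semi-major axis of the transfer orbit: a_t = (68300 + 39900)/2 = 54100 km.
By Kepler's third law the transfer-orbit period is T = 2π√(a_t³/μ), so t = T/2 = 14870 s.
Converting: 14870 s ÷ 3600 s/hour = 4.13 hours.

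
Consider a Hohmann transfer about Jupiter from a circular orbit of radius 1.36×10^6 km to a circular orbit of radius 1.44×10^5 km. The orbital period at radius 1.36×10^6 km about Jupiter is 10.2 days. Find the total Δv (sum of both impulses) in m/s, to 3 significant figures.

From Kepler's third law T² = 4π²r³/μ at r = 1.36×10^6 km, T = 10.2 days = 10.2 × 86400 s = 8.8128×10^5 s: μ = 4π²r³/T² = 1.27864×10^8 km³/s².
The Hohmann ellipse has a_t = (r₁ + r₂)/2 = 7.520×10^5 km.
Circular speed at r₁: v₁ = √(μ/r₁) = √(1.27864×10^8/1.360×10^6) = 9.69627 km/s.
On the transfer ellipse at r₁, vis-viva equation gives v_a = √[μ(2/r₁ − 1/a_t)] = 4.24304 km/s.
First burn Δv₁ = |v_a − v₁| = 5.4532 km/s.
At r₂, v₂ = √(μ/r₂) = 29.798 km/s.
Transfer-orbit speed at r₂: v_p = √[μ(2/r₂ − 1/a_t)] = 40.073 km/s.
Second burn Δv₂ = |v₂ − v_p| = 10.275 km/s.
Total Δv = Δv₁ + Δv₂ = 15.73 km/s.

Δv = 15700 m/s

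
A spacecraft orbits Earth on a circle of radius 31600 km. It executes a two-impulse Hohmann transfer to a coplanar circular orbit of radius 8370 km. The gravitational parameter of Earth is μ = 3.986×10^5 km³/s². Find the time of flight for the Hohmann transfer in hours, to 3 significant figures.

t = 3.91 hours

The Hohmann ellipse has a_t = (r₁ + r₂)/2 = 19985 km.
By Kepler's third law the transfer-orbit period is T = 2π√(a_t³/μ), so t = T/2 = 14060 s.
Converting: 14060 s ÷ 3600 s/hour = 3.91 hours.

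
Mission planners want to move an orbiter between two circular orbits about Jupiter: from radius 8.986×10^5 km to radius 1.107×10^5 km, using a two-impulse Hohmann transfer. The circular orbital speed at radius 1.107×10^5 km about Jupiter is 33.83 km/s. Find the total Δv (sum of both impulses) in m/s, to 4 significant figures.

From the circular-orbit relation v² = μ/r at r = 1.107×10^5 km: μ = v²r = (33.83)² × 1.107×10^5 = 1.26693×10^8 km³/s².
Semi-major axis of the transfer orbit: a_t = (8.986×10^5 + 1.107×10^5)/2 = 5.0465×10^5 km.
At r₁ the circular-orbit speed is v₁ = √(μ/r₁) = 11.87388 km/s.
On the transfer ellipse at r₁, v² = μ(2/r − 1/a) gives v_a = √[μ(2/r₁ − 1/a_t)] = 5.561235 km/s.
First burn Δv₁ = |v_a − v₁| = 6.3126 km/s.
At r₂, v₂ = √(μ/r₂) = 33.830 km/s.
Transfer-orbit speed at r₂: v_p = √[μ(2/r₂ − 1/a_t)] = 45.143 km/s.
Second burn Δv₂ = |v₂ − v_p| = 11.313 km/s.
Total Δv = Δv₁ + Δv₂ = 17.63 km/s.

Δv = 17630 m/s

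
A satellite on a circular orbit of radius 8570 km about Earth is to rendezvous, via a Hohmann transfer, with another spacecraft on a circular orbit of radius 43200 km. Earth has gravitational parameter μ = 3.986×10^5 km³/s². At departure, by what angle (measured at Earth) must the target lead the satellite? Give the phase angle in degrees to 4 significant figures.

φ = 96.51°

Transfer-ellipse semi-major axis a_t = (r₁ + r₂)/2 = (8570 + 43200)/2 = 25885 km.
The half-period of the transfer ellipse is t = π√(a_t³/μ) = 20723 s.
The target's mean motion on its circular orbit is ω₂ = √(μ/r₂³) = 7.0314×10^-5 rad/s.
Angle swept by the target during transfer: ω₂·t = 1.4571 rad = 83.49°.
Arrival is 180° from departure on the ellipse, so φ = 180° − 83.49° = 96.51°.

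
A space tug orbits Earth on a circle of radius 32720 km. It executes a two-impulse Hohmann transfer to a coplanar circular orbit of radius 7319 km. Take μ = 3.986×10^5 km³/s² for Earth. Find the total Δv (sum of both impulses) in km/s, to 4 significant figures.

Semi-major axis of the transfer orbit: a_t = (32720 + 7319)/2 = 20019.5 km.
At r₁ the circular-orbit speed is v₁ = √(μ/r₁) = 3.490 km/s.
Transfer-orbit speed at r₁ (vis-viva equation): v_a = √[μ(2/r₁ − 1/a_t)] = 2.110 km/s.
First burn Δv₁ = |v_a − v₁| = 1.380 km/s.
Circular speed at r₂: v₂ = √(μ/r₂) = 7.380 km/s.
Transfer-orbit speed at r₂: v_p = √[μ(2/r₂ − 1/a_t)] = 9.435 km/s.
Second burn Δv₂ = |v₂ − v_p| = 2.055 km/s.
Δv = Δv₁ + Δv₂ = 1.380 + 2.055 = 3.435 km/s.

Δv = 3.435 km/s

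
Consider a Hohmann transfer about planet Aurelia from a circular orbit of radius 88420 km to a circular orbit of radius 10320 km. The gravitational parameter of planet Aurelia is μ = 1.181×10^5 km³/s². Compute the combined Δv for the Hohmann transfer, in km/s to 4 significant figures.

The Hohmann ellipse has a_t = (r₁ + r₂)/2 = 49370 km.
Circular speed at r₁: v₁ = √(μ/r₁) = √(1.181×10^5/88420) = 1.15571 km/s.
On the transfer ellipse at r₁, vis-viva gives v_a = √[μ(2/r₁ − 1/a_t)] = 0.528394 km/s.
First burn Δv₁ = |v_a − v₁| = 0.62732 km/s.
At r₂, v₂ = √(μ/r₂) = 3.3829 km/s.
Transfer-orbit speed at r₂: v_p = √[μ(2/r₂ − 1/a_t)] = 4.5272 km/s.
Second burn Δv₂ = |v₂ − v_p| = 1.1443 km/s.
Δv = Δv₁ + Δv₂ = 0.62732 + 1.1443 = 1.772 km/s.

Δv = 1.772 km/s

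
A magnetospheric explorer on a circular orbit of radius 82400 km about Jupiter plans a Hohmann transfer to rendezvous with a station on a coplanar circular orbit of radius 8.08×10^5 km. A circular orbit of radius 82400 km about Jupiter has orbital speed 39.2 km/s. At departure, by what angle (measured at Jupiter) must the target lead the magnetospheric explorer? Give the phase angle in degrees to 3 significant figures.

φ = 106°

From the circular-orbit relation v² = μ/r at r = 82400 km: μ = v²r = (39.2)² × 82400 = 1.26619×10^8 km³/s².
Semi-major axis of the transfer orbit: a_t = (82400 + 8.080×10^5)/2 = 4.452×10^5 km.
The half-period of the transfer ellipse is t = π√(a_t³/μ) = 82934 s.
The target's mean motion on its circular orbit is ω₂ = √(μ/r₂³) = 1.5493×10^-5 rad/s.
Angle swept by the target during transfer: ω₂·t = 1.2849 rad = 73.62°.
The magnetospheric explorer traverses 180° on the transfer ellipse, so the target must lead by 180° − 73.62° = 106°.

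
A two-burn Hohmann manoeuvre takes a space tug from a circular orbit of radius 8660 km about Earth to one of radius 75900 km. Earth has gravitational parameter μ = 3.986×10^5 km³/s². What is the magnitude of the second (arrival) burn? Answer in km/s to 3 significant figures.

Δv₂ = 1.25 km/s

Transfer-ellipse semi-major axis a_t = (r₁ + r₂)/2 = (8660 + 75900)/2 = 42280 km.
On the circular orbit at r = 75900 km, v_c = √(μ/r) = 2.292 km/s.
Transfer-orbit speed at the same r (vis-viva, a = a_t): v_t = √[μ(2/r − 1/a_t)] = 1.037 km/s.
Δv₂ = |v_t − v_c| = |1.037 − 2.292| = 1.255 km/s.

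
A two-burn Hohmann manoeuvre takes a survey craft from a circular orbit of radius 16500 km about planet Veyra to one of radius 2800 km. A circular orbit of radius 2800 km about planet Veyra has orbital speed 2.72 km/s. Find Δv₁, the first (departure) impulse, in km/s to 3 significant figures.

From the circular-orbit relation v² = μ/r at r = 2800 km: μ = v²r = (2.72)² × 2800 = 20715.5 km³/s².
The Hohmann ellipse has a_t = (r₁ + r₂)/2 = 9650 km.
Circular speed at r = 16500 km: v_c = √(μ/r) = 1.1205 km/s.
Transfer-orbit speed at the same r (vis-viva, a = a_t): v_t = √[μ(2/r − 1/a_t)] = 0.60356 km/s.
Δv₁ = |v_t − v_c| = |0.60356 − 1.1205| = 0.5169 km/s.

Δv₁ = 0.517 km/s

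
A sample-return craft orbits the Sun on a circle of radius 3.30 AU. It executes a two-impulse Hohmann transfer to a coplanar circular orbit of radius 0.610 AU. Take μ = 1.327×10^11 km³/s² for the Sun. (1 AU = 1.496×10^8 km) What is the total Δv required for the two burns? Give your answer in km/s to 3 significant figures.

Δv = 18.6 km/s

In km: r₁ = 3.30 × 1.496×10^8 = 4.9368×10^8 km; r₂ = 0.610 × 1.496×10^8 = 9.1256×10^7 km.
Semi-major axis of the transfer orbit: a_t = (4.9368×10^8 + 9.1256×10^7)/2 = 2.92468×10^8 km.
Circular speed at r₁: v₁ = √(μ/r₁) = √(1.327×10^11/4.9368×10^8) = 16.395 km/s.
Transfer-orbit speed at r₁ (v² = μ(2/r − 1/a)): v_a = √[μ(2/r₁ − 1/a_t)] = 9.1581 km/s.
First burn Δv₁ = |v_a − v₁| = 7.237 km/s.
Circular speed at r₂: v₂ = √(μ/r₂) = 38.13 km/s.
Transfer-orbit speed at r₂: v_p = √[μ(2/r₂ − 1/a_t)] = 49.54 km/s.
Second burn Δv₂ = |v₂ − v_p| = 11.41 km/s.
Total Δv = Δv₁ + Δv₂ = 18.65 km/s.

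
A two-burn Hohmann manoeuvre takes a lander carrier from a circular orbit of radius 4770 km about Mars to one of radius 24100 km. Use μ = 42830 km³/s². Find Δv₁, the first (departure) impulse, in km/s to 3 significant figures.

Δv₁ = 0.875 km/s

Transfer-ellipse semi-major axis a_t = (r₁ + r₂)/2 = (4770 + 24100)/2 = 14435 km.
On the circular orbit at r = 4770 km, v_c = √(μ/r) = 2.9965 km/s.
Vis-viva on the transfer ellipse at r = 4770 km gives v_t = √[μ(2/r − 1/a_t)] = 3.8718 km/s.
Δv₁ = |v_t − v_c| = |3.8718 − 2.9965| = 0.8753 km/s.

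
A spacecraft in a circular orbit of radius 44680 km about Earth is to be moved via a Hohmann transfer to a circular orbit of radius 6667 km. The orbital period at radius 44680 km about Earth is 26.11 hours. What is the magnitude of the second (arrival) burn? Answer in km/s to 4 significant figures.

From Kepler's third law T² = 4π²r³/μ at r = 44680 km, T = 26.11 hours = 26.11 × 3600 s = 93996 s: μ = 4π²r³/T² = 3.98548×10^5 km³/s².
The Hohmann ellipse has a_t = (r₁ + r₂)/2 = 25673.5 km.
On the circular orbit at r = 6667 km, v_c = √(μ/r) = 7.732 km/s.
Vis-viva on the transfer ellipse at r = 6667 km gives v_t = √[μ(2/r − 1/a_t)] = 10.20 km/s.
Δv₂ = |v_t − v_c| = |10.20 − 7.732| = 2.468 km/s.

Δv₂ = 2.468 km/s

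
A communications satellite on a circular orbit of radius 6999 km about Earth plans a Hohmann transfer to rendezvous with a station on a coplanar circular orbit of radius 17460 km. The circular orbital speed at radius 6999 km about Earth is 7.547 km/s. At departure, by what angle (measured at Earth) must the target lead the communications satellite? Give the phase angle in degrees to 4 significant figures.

From the circular-orbit relation v² = μ/r at r = 6999 km: μ = v²r = (7.547)² × 6999 = 3.98644×10^5 km³/s².
Transfer-ellipse semi-major axis a_t = (r₁ + r₂)/2 = (6999 + 17460)/2 = 12229.5 km.
Transfer time t = π√(a_t³/μ) = 6729.3 s.
Target angular speed ω₂ = √(μ/r₂³) = 2.7367×10^-4 rad/s.
Angle swept by the target during transfer: ω₂·t = 1.8416 rad = 105.52°.
Arrival is 180° from departure on the ellipse, so φ = 180° − 105.52° = 74.48°.

φ = 74.48°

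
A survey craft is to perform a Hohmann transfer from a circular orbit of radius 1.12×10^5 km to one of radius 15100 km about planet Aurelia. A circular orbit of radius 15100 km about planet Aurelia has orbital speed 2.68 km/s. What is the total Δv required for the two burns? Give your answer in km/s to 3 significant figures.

From the circular-orbit relation v² = μ/r at r = 15100 km: μ = v²r = (2.68)² × 15100 = 1.08454×10^5 km³/s².
The Hohmann ellipse has a_t = (r₁ + r₂)/2 = 63550 km.
At r₁ the circular-orbit speed is v₁ = √(μ/r₁) = 0.98404 km/s.
Transfer-orbit speed at r₁ (vis-viva): v_a = √[μ(2/r₁ − 1/a_t)] = 0.47967 km/s.
First burn Δv₁ = |v_a − v₁| = 0.5044 km/s.
At r₂, v₂ = √(μ/r₂) = 2.6800 km/s.
Transfer-orbit speed at r₂: v_p = √[μ(2/r₂ − 1/a_t)] = 3.5578 km/s.
Second burn Δv₂ = |v₂ − v_p| = 0.8778 km/s.
Total Δv = Δv₁ + Δv₂ = 1.382 km/s.

Δv = 1.38 km/s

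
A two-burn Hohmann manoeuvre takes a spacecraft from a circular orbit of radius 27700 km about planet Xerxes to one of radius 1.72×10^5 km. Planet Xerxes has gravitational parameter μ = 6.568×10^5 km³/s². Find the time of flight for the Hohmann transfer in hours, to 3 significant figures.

Semi-major axis of the transfer orbit: a_t = (27700 + 1.720×10^5)/2 = 99850 km.
Transfer time t = π√(a_t³/μ) = π√((99850)³ / 6.568×10^5) = 1.223×10^5 s.
Converting: 1.223×10^5 s ÷ 3600 s/hour = 34.0 hours.

t = 34.0 hours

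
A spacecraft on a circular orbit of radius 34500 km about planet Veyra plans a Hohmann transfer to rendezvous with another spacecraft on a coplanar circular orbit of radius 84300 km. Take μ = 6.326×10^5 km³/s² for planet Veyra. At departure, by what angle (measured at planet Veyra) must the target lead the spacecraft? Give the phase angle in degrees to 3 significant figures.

φ = 73.5°

The Hohmann ellipse has a_t = (r₁ + r₂)/2 = 59400 km.
Transfer time t = π√(a_t³/μ) = 57180 s.
Target angular speed ω₂ = √(μ/r₂³) = 3.250×10^-5 rad/s.
Angle swept by the target during transfer: ω₂·t = 1.858 rad = 106.5°.
Arrival is 180° from departure on the ellipse, so φ = 180° − 106.5° = 73.5°.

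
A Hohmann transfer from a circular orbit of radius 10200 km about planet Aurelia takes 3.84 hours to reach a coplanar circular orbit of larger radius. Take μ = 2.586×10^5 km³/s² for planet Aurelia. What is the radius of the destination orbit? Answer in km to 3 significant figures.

r₂ = 24000 km

Transfer time t = 3.84 hours = 13824 s, and t = π√(a_t³/μ).
So a_t = (μ t²/π²)^(1/3) = (2.586×10^5 × (13824)² / π²)^(1/3) = 17108 km.
Since a_t = (r₁ + r₂)/2, r₂ = 2a_t − r₁ = 2×17108 − 10200 = 24016 km.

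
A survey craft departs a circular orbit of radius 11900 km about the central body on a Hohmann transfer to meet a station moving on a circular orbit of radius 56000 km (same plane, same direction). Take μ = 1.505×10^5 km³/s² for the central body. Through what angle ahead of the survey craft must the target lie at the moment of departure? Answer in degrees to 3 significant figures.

φ = 95.0°

The Hohmann ellipse has a_t = (r₁ + r₂)/2 = 33950 km.
Transfer time t = π√(a_t³/μ) = 50660 s.
The target's mean motion on its circular orbit is ω₂ = √(μ/r₂³) = 2.927×10^-5 rad/s.
Angle swept by the target during transfer: ω₂·t = 1.483 rad = 84.97°.
Arrival is 180° from departure on the ellipse, so φ = 180° − 84.97° = 95.0°.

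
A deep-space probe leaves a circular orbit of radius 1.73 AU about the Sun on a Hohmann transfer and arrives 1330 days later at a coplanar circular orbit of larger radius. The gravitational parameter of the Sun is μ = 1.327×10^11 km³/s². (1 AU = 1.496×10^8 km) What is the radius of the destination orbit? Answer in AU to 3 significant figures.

In km: r₁ = 1.73 × 1.496×10^8 = 2.58808×10^8 km.
Transfer time t = 1330 days = 1.14912×10^8 s, and t = π√(a_t³/μ).
So a_t = (μ t²/π²)^(1/3) = (1.327×10^11 × (1.14912×10^8)² / π²)^(1/3) = 5.6204×10^8 km.
Since a_t = (r₁ + r₂)/2, r₂ = 2a_t − r₁ = 2×5.6204×10^8 − 2.58808×10^8 = 8.65272×10^8 km.
In AU: r₂ = 8.65272×10^8 / 1.496×10^8 = 5.78 AU.

r₂ = 5.78 AU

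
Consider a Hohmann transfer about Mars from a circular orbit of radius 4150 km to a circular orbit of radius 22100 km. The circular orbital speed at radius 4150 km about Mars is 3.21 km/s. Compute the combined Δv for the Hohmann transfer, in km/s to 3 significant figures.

From the circular-orbit relation v² = μ/r at r = 4150 km: μ = v²r = (3.21)² × 4150 = 42762.0 km³/s².
Semi-major axis of the transfer orbit: a_t = (4150 + 22100)/2 = 13125 km.
At r₁ the circular-orbit speed is v₁ = √(μ/r₁) = 3.2100 km/s.
On the transfer ellipse at r₁, v² = μ(2/r − 1/a) gives v_p = √[μ(2/r₁ − 1/a_t)] = 4.1654 km/s.
First burn Δv₁ = |v_p − v₁| = 0.9554 km/s.
Circular speed at r₂: v₂ = √(μ/r₂) = 1.391 km/s.
Transfer-orbit speed at r₂: v_a = √[μ(2/r₂ − 1/a_t)] = 0.7822 km/s.
Second burn Δv₂ = |v₂ − v_a| = 0.6088 km/s.
Total Δv = Δv₁ + Δv₂ = 1.564 km/s.

Δv = 1.56 km/s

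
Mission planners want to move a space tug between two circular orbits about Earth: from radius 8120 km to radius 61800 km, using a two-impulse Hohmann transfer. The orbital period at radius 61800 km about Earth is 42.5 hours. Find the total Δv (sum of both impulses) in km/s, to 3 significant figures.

Δv = 3.62 km/s

From Kepler's third law T² = 4π²r³/μ at r = 61800 km, T = 42.5 hours = 42.5 × 3600 s = 1.530×10^5 s: μ = 4π²r³/T² = 3.98054×10^5 km³/s².
The Hohmann ellipse has a_t = (r₁ + r₂)/2 = 34960 km.
Circular speed at r₁: v₁ = √(μ/r₁) = √(3.98054×10^5/8120) = 7.002 km/s.
On the transfer ellipse at r₁, vis-viva equation gives v_p = √[μ(2/r₁ − 1/a_t)] = 9.309 km/s.
First burn Δv₁ = |v_p − v₁| = 2.307 km/s.
Circular speed at r₂: v₂ = √(μ/r₂) = 2.538 km/s.
Transfer-orbit speed at r₂: v_a = √[μ(2/r₂ − 1/a_t)] = 1.223 km/s.
Second burn Δv₂ = |v₂ − v_a| = 1.315 km/s.
Δv = Δv₁ + Δv₂ = 2.307 + 1.315 = 3.622 km/s.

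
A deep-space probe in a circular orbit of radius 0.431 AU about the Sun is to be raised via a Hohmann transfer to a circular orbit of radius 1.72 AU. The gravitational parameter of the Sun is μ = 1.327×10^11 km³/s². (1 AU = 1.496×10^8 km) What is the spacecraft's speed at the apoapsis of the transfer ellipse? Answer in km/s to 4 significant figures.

In km: r₁ = 0.431 × 1.496×10^8 = 6.44776×10^7 km; r₂ = 1.72 × 1.496×10^8 = 2.57312×10^8 km.
Transfer-ellipse semi-major axis a_t = (r₁ + r₂)/2 = (6.44776×10^7 + 2.57312×10^8)/2 = 1.608948×10^8 km.
The apoapsis of the transfer ellipse is at r = 2.57312×10^8 km.
From the vis-viva equation, v = √[μ(2/r − 1/a_t)] = 14.38 km/s.

v = 14.38 km/s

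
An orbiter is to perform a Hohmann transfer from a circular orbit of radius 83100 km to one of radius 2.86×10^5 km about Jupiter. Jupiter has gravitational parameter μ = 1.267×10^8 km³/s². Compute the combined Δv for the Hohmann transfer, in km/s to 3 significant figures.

Transfer-ellipse semi-major axis a_t = (r₁ + r₂)/2 = (83100 + 2.860×10^5)/2 = 1.8455×10^5 km.
Circular speed at r₁: v₁ = √(μ/r₁) = √(1.267×10^8/83100) = 39.047 km/s.
Transfer-orbit speed at r₁ (v² = μ(2/r − 1/a)): v_p = √[μ(2/r₁ − 1/a_t)] = 48.609 km/s.
First burn Δv₁ = |v_p − v₁| = 9.562 km/s.
Circular speed at r₂: v₂ = √(μ/r₂) = 21.048 km/s.
Transfer-orbit speed at r₂: v_a = √[μ(2/r₂ − 1/a_t)] = 14.124 km/s.
Second burn Δv₂ = |v₂ − v_a| = 6.924 km/s.
Total Δv = Δv₁ + Δv₂ = 16.49 km/s.

Δv = 16.5 km/s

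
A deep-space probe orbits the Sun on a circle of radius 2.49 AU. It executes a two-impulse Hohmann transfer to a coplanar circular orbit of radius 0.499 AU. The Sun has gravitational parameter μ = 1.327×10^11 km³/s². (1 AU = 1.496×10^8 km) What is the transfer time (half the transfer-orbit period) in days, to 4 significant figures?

t = 333.7 days

In km: r₁ = 2.49 × 1.496×10^8 = 3.72504×10^8 km; r₂ = 0.499 × 1.496×10^8 = 7.46504×10^7 km.
Semi-major axis of the transfer orbit: a_t = (3.72504×10^8 + 7.46504×10^7)/2 = 2.235772×10^8 km.
By Kepler's third law the transfer-orbit period is T = 2π√(a_t³/μ), so t = T/2 = 2.883×10^7 s.
Converting: 2.883×10^7 s ÷ 86400 s/day = 333.7 days.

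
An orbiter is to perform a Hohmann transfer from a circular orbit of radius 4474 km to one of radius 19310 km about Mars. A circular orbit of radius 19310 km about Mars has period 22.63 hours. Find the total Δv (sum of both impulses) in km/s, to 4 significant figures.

Δv = 1.424 km/s

From Kepler's third law T² = 4π²r³/μ at r = 19310 km, T = 22.63 hours = 22.63 × 3600 s = 81468 s: μ = 4π²r³/T² = 42828.5 km³/s².
Semi-major axis of the transfer orbit: a_t = (4474 + 19310)/2 = 11892 km.
Circular speed at r₁: v₁ = √(μ/r₁) = √(42828.5/4474) = 3.0940 km/s.
On the transfer ellipse at r₁, v² = μ(2/r − 1/a) gives v_p = √[μ(2/r₁ − 1/a_t)] = 3.9426 km/s.
First burn Δv₁ = |v_p − v₁| = 0.8486 km/s.
Circular speed at r₂: v₂ = √(μ/r₂) = 1.4893 km/s.
Transfer-orbit speed at r₂: v_a = √[μ(2/r₂ − 1/a_t)] = 0.91347 km/s.
Second burn Δv₂ = |v₂ − v_a| = 0.5758 km/s.
Δv = Δv₁ + Δv₂ = 0.8486 + 0.5758 = 1.424 km/s.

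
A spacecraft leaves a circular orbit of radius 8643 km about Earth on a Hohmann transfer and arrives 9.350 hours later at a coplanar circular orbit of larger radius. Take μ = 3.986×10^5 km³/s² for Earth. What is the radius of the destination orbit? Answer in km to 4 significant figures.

r₂ = 62890 km

Transfer time t = 9.350 hours = 33660 s, and t = π√(a_t³/μ).
So a_t = (μ t²/π²)^(1/3) = (3.986×10^5 × (33660)² / π²)^(1/3) = 35768 km.
Since a_t = (r₁ + r₂)/2, r₂ = 2a_t − r₁ = 2×35768 − 8643 = 62893 km.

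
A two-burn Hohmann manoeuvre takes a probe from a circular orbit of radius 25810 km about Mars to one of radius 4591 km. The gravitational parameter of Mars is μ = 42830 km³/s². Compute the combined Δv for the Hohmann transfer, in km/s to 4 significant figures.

Semi-major axis of the transfer orbit: a_t = (25810 + 4591)/2 = 15200.5 km.
Circular speed at r₁: v₁ = √(μ/r₁) = √(42830/25810) = 1.28819 km/s.
Transfer-orbit speed at r₁ (v² = μ(2/r − 1/a)): v_a = √[μ(2/r₁ − 1/a_t)] = 0.707954 km/s.
First burn Δv₁ = |v_a − v₁| = 0.5802 km/s.
At r₂, v₂ = √(μ/r₂) = 3.05436 km/s.
Transfer-orbit speed at r₂: v_p = √[μ(2/r₂ − 1/a_t)] = 3.98002 km/s.
Second burn Δv₂ = |v₂ − v_p| = 0.9257 km/s.
Δv = Δv₁ + Δv₂ = 0.5802 + 0.9257 = 1.506 km/s.

Δv = 1.506 km/s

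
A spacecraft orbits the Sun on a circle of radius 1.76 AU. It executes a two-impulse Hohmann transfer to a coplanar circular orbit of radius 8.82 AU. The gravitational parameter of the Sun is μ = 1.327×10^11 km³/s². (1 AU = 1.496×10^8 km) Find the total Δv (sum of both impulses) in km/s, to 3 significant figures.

In km: r₁ = 1.76 × 1.496×10^8 = 2.63296×10^8 km; r₂ = 8.82 × 1.496×10^8 = 1.319472×10^9 km.
The Hohmann ellipse has a_t = (r₁ + r₂)/2 = 7.91384×10^8 km.
At r₁ the circular-orbit speed is v₁ = √(μ/r₁) = 22.450 km/s.
On the transfer ellipse at r₁, vis-viva gives v_p = √[μ(2/r₁ − 1/a_t)] = 28.988 km/s.
First burn Δv₁ = |v_p − v₁| = 6.538 km/s.
Circular speed at r₂: v₂ = √(μ/r₂) = 10.0285 km/s.
Transfer-orbit speed at r₂: v_a = √[μ(2/r₂ − 1/a_t)] = 5.78447 km/s.
Second burn Δv₂ = |v₂ − v_a| = 4.244 km/s.
Δv = Δv₁ + Δv₂ = 6.538 + 4.244 = 10.78 km/s.

Δv = 10.8 km/s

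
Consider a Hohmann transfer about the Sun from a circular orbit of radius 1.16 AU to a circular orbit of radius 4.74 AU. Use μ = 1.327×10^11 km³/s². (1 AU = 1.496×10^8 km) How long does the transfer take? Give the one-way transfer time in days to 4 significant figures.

t = 925.4 days

In km: r₁ = 1.16 × 1.496×10^8 = 1.73536×10^8 km; r₂ = 4.74 × 1.496×10^8 = 7.09104×10^8 km.
Transfer-ellipse semi-major axis a_t = (r₁ + r₂)/2 = (1.73536×10^8 + 7.09104×10^8)/2 = 4.4132×10^8 km.
Half the transfer-orbit period gives t = π√(a_t³/μ) = 7.9955×10^7 s.
Converting: 7.9955×10^7 s ÷ 86400 s/day = 925.4 days.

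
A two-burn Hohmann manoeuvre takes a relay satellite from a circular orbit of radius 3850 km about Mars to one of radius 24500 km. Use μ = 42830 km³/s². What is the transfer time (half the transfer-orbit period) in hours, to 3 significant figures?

t = 7.12 hours

The Hohmann ellipse has a_t = (r₁ + r₂)/2 = 14175 km.
Half the transfer-orbit period gives t = π√(a_t³/μ) = 25620 s.
Converting: 25620 s ÷ 3600 s/hour = 7.12 hours.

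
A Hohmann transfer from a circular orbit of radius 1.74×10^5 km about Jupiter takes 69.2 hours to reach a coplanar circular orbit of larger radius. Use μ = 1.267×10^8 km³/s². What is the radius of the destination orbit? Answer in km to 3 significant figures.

r₂ = 1.68×10^6 km

Transfer time t = 69.2 hours = 2.4912×10^5 s, and t = π√(a_t³/μ).
So a_t = (μ t²/π²)^(1/3) = (1.267×10^8 × (2.4912×10^5)² / π²)^(1/3) = 9.2704×10^5 km.
Since a_t = (r₁ + r₂)/2, r₂ = 2a_t − r₁ = 2×9.2704×10^5 − 1.740×10^5 = 1.68008×10^6 km.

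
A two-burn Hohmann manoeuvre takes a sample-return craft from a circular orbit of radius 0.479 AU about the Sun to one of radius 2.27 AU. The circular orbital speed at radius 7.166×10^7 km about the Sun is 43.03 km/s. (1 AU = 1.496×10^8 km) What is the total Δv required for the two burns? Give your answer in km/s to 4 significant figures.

Δv = 20.37 km/s

From the circular-orbit relation v² = μ/r at r = 7.166×10^7 km: μ = v²r = (43.03)² × 7.166×10^7 = 1.32684×10^11 km³/s².
In km: r₁ = 0.479 × 1.496×10^8 = 7.16584×10^7 km; r₂ = 2.27 × 1.496×10^8 = 3.39592×10^8 km.
Transfer-ellipse semi-major axis a_t = (r₁ + r₂)/2 = (7.16584×10^7 + 3.39592×10^8)/2 = 2.056252×10^8 km.
Circular speed at r₁: v₁ = √(μ/r₁) = √(1.32684×10^11/7.16584×10^7) = 43.03 km/s.
On the transfer ellipse at r₁, vis-viva gives v_p = √[μ(2/r₁ − 1/a_t)] = 55.30 km/s.
First burn Δv₁ = |v_p − v₁| = 12.27 km/s.
At r₂, v₂ = √(μ/r₂) = 19.767 km/s.
Transfer-orbit speed at r₂: v_a = √[μ(2/r₂ − 1/a_t)] = 11.669 km/s.
Second burn Δv₂ = |v₂ − v_a| = 8.098 km/s.
Total Δv = Δv₁ + Δv₂ = 20.37 km/s.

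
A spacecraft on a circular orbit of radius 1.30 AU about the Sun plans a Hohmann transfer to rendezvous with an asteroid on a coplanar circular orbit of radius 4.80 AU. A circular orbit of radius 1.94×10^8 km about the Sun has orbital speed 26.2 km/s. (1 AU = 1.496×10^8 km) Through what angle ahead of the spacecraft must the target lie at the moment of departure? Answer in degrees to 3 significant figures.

φ = 88.8°

From the circular-orbit relation v² = μ/r at r = 1.94×10^8 km: μ = v²r = (26.2)² × 1.94×10^8 = 1.33169×10^11 km³/s².
In km: r₁ = 1.30 × 1.496×10^8 = 1.9448×10^8 km; r₂ = 4.80 × 1.496×10^8 = 7.1808×10^8 km.
Transfer-ellipse semi-major axis a_t = (r₁ + r₂)/2 = (1.9448×10^8 + 7.1808×10^8)/2 = 4.5628×10^8 km.
The half-period of the transfer ellipse is t = π√(a_t³/μ) = 8.390636×10^7 s.
Target angular speed ω₂ = √(μ/r₂³) = 1.896457×10^-8 rad/s.
Angle swept by the target during transfer: ω₂·t = 1.5912 rad = 91.17°.
Arrival is 180° from departure on the ellipse, so φ = 180° − 91.17° = 88.8°.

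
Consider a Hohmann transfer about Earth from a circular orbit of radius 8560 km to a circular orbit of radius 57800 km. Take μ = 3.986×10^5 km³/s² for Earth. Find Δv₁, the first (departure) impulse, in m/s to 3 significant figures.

The Hohmann ellipse has a_t = (r₁ + r₂)/2 = 33180 km.
On the circular orbit at r = 8560 km, v_c = √(μ/r) = 6.824 km/s.
Vis-viva on the transfer ellipse at r = 8560 km gives v_t = √[μ(2/r − 1/a_t)] = 9.007 km/s.
Δv₁ = |v_t − v_c| = |9.007 − 6.824| = 2.183 km/s.

Δv₁ = 2180 m/s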